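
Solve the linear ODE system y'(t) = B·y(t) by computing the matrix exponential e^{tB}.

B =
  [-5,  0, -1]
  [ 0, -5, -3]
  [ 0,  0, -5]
e^{tB} =
  [exp(-5*t), 0, -t*exp(-5*t)]
  [0, exp(-5*t), -3*t*exp(-5*t)]
  [0, 0, exp(-5*t)]

Strategy: write B = P · J · P⁻¹ where J is a Jordan canonical form, so e^{tB} = P · e^{tJ} · P⁻¹, and e^{tJ} can be computed block-by-block.

B has Jordan form
J =
  [-5,  1,  0]
  [ 0, -5,  0]
  [ 0,  0, -5]
(up to reordering of blocks).

Per-block formulas:
  For a 2×2 Jordan block J_2(-5): exp(t · J_2(-5)) = e^(-5t)·(I + t·N), where N is the 2×2 nilpotent shift.
  For a 1×1 block at λ = -5: exp(t · [-5]) = [e^(-5t)].

After assembling e^{tJ} and conjugating by P, we get:

e^{tB} =
  [exp(-5*t), 0, -t*exp(-5*t)]
  [0, exp(-5*t), -3*t*exp(-5*t)]
  [0, 0, exp(-5*t)]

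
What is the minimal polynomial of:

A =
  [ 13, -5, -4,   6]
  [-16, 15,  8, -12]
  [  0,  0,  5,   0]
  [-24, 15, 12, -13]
x^2 - 10*x + 25

The characteristic polynomial is χ_A(x) = (x - 5)^4, so the eigenvalues are known. The minimal polynomial is
  m_A(x) = Π_λ (x − λ)^{k_λ}
where k_λ is the size of the *largest* Jordan block for λ (equivalently, the smallest k with (A − λI)^k v = 0 for every generalised eigenvector v of λ).

  λ = 5: largest Jordan block has size 2, contributing (x − 5)^2

So m_A(x) = (x - 5)^2 = x^2 - 10*x + 25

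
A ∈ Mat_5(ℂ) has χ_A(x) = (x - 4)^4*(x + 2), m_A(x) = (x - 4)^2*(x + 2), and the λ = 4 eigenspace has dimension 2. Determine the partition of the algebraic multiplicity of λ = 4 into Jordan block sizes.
Block sizes for λ = 4: [2, 2]

Step 1 — from the characteristic polynomial, algebraic multiplicity of λ = 4 is 4. From dim ker(A − (4)·I) = 2, there are exactly 2 Jordan blocks for λ = 4.
Step 2 — from the minimal polynomial, the factor (x − 4)^2 tells us the largest block for λ = 4 has size 2.
Step 3 — with total size 4, 2 blocks, and largest block 2, the block sizes (in nonincreasing order) are [2, 2].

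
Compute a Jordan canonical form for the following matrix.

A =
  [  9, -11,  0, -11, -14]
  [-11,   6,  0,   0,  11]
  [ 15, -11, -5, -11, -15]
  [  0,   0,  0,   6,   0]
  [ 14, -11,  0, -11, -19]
J_2(-5) ⊕ J_1(-5) ⊕ J_1(6) ⊕ J_1(6)

The characteristic polynomial is
  det(x·I − A) = x^5 + 3*x^4 - 69*x^3 - 235*x^2 + 1200*x + 4500 = (x - 6)^2*(x + 5)^3

Eigenvalues and multiplicities (the geometric multiplicity of λ is n − rank(A − λI), which equals the number of Jordan blocks for λ):
  λ = -5: algebraic multiplicity = 3, geometric multiplicity = 2
  λ = 6: algebraic multiplicity = 2, geometric multiplicity = 2

Determining the block sizes for each eigenvalue:
  λ = -5: 2 blocks summing to 3 forces exactly one block of size 2 and the rest size 1 → block sizes [2, 1]
  λ = 6: gm = am = 2, so every block has size 1 → block sizes [1, 1]

Assembling the blocks gives a Jordan form
J =
  [-5,  1,  0, 0, 0]
  [ 0, -5,  0, 0, 0]
  [ 0,  0, -5, 0, 0]
  [ 0,  0,  0, 6, 0]
  [ 0,  0,  0, 0, 6]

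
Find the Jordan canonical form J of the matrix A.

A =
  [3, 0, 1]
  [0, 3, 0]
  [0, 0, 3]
J_2(3) ⊕ J_1(3)

The characteristic polynomial is
  det(x·I − A) = x^3 - 9*x^2 + 27*x - 27 = (x - 3)^3

Eigenvalues and multiplicities (the geometric multiplicity of λ is n − rank(A − λI), which equals the number of Jordan blocks for λ):
  λ = 3: algebraic multiplicity = 3, geometric multiplicity = 2

Determining the block sizes for each eigenvalue:
  λ = 3: 2 blocks summing to 3 forces exactly one block of size 2 and the rest size 1 → block sizes [2, 1]

Assembling the blocks gives a Jordan form
J =
  [3, 1, 0]
  [0, 3, 0]
  [0, 0, 3]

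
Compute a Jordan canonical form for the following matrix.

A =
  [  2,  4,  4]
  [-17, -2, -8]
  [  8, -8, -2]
J_2(-4) ⊕ J_1(6)

The characteristic polynomial is
  det(x·I − A) = x^3 + 2*x^2 - 32*x - 96 = (x - 6)*(x + 4)^2

Eigenvalues and multiplicities (the geometric multiplicity of λ is n − rank(A − λI), which equals the number of Jordan blocks for λ):
  λ = -4: algebraic multiplicity = 2, geometric multiplicity = 1
  λ = 6: algebraic multiplicity = 1, geometric multiplicity = 1

Determining the block sizes for each eigenvalue:
  λ = -4: one block (gm = 1), so the single block has size am = 2 → block sizes [2]
  λ = 6: one block (gm = 1), so the single block has size am = 1 → block sizes [1]

Assembling the blocks gives a Jordan form
J =
  [-4,  1, 0]
  [ 0, -4, 0]
  [ 0,  0, 6]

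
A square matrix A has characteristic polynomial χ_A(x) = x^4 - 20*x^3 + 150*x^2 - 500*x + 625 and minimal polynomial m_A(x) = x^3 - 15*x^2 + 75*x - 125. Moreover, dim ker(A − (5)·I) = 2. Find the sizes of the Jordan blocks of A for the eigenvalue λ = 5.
Block sizes for λ = 5: [3, 1]

Step 1 — from the characteristic polynomial, algebraic multiplicity of λ = 5 is 4. From dim ker(A − (5)·I) = 2, there are exactly 2 Jordan blocks for λ = 5.
Step 2 — from the minimal polynomial, the factor (x − 5)^3 tells us the largest block for λ = 5 has size 3.
Step 3 — with total size 4, 2 blocks, and largest block 3, the block sizes (in nonincreasing order) are [3, 1].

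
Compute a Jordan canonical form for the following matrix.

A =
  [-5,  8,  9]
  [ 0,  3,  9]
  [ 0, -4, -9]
J_1(-5) ⊕ J_2(-3)

The characteristic polynomial is
  det(x·I − A) = x^3 + 11*x^2 + 39*x + 45 = (x + 3)^2*(x + 5)

Eigenvalues and multiplicities (the geometric multiplicity of λ is n − rank(A − λI), which equals the number of Jordan blocks for λ):
  λ = -5: algebraic multiplicity = 1, geometric multiplicity = 1
  λ = -3: algebraic multiplicity = 2, geometric multiplicity = 1

Determining the block sizes for each eigenvalue:
  λ = -5: one block (gm = 1), so the single block has size am = 1 → block sizes [1]
  λ = -3: one block (gm = 1), so the single block has size am = 2 → block sizes [2]

Assembling the blocks gives a Jordan form
J =
  [-5,  0,  0]
  [ 0, -3,  1]
  [ 0,  0, -3]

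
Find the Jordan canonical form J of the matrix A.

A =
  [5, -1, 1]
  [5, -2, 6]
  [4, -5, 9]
J_3(4)

The characteristic polynomial is
  det(x·I − A) = x^3 - 12*x^2 + 48*x - 64 = (x - 4)^3

Eigenvalues and multiplicities (the geometric multiplicity of λ is n − rank(A − λI), which equals the number of Jordan blocks for λ):
  λ = 4: algebraic multiplicity = 3, geometric multiplicity = 1

Determining the block sizes for each eigenvalue:
  λ = 4: one block (gm = 1), so the single block has size am = 3 → block sizes [3]

Assembling the blocks gives a Jordan form
J =
  [4, 1, 0]
  [0, 4, 1]
  [0, 0, 4]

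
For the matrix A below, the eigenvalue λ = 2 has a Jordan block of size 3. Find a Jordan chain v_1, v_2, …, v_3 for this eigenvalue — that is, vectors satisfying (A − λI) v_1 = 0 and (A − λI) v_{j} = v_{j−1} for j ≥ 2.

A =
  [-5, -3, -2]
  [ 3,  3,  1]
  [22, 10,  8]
A Jordan chain for λ = 2 of length 3:
v_1 = (-4, 4, 8)ᵀ
v_2 = (-7, 3, 22)ᵀ
v_3 = (1, 0, 0)ᵀ

Let N = A − (2)·I. We want v_3 with N^3 v_3 = 0 but N^2 v_3 ≠ 0; then v_{j-1} := N · v_j for j = 3, …, 2.

Pick v_3 = (1, 0, 0)ᵀ.
Then v_2 = N · v_3 = (-7, 3, 22)ᵀ.
Then v_1 = N · v_2 = (-4, 4, 8)ᵀ.

Sanity check: (A − (2)·I) v_1 = (0, 0, 0)ᵀ = 0. ✓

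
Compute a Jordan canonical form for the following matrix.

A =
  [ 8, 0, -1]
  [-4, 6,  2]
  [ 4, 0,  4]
J_2(6) ⊕ J_1(6)

The characteristic polynomial is
  det(x·I − A) = x^3 - 18*x^2 + 108*x - 216 = (x - 6)^3

Eigenvalues and multiplicities (the geometric multiplicity of λ is n − rank(A − λI), which equals the number of Jordan blocks for λ):
  λ = 6: algebraic multiplicity = 3, geometric multiplicity = 2

Determining the block sizes for each eigenvalue:
  λ = 6: 2 blocks summing to 3 forces exactly one block of size 2 and the rest size 1 → block sizes [2, 1]

Assembling the blocks gives a Jordan form
J =
  [6, 1, 0]
  [0, 6, 0]
  [0, 0, 6]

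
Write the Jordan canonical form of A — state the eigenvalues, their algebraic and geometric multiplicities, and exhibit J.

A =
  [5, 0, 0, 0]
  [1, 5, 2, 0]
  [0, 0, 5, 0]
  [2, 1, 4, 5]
J_3(5) ⊕ J_1(5)

The characteristic polynomial is
  det(x·I − A) = x^4 - 20*x^3 + 150*x^2 - 500*x + 625 = (x - 5)^4

Eigenvalues and multiplicities (the geometric multiplicity of λ is n − rank(A − λI), which equals the number of Jordan blocks for λ):
  λ = 5: algebraic multiplicity = 4, geometric multiplicity = 2

Determining the block sizes for each eigenvalue:
  λ = 5: with am = 4 and gm = 2, the partition is not yet determined (e.g. several partitions of 4 into 2 parts exist). Let N = A − (5)·I. Computing rank(N^1) = 2, rank(N^2) = 1, rank(N^3) = 0; the number of blocks of size ≥ j is rank(N^{j−1}) − rank(N^j), giving [2, 1, 1]. So we have 1 block(s) of size 3, 1 block(s) of size 1 → block sizes [3, 1]

Assembling the blocks gives a Jordan form
J =
  [5, 1, 0, 0]
  [0, 5, 1, 0]
  [0, 0, 5, 0]
  [0, 0, 0, 5]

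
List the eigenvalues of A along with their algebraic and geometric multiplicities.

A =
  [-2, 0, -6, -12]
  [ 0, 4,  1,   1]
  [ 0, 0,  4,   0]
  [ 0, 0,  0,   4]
λ = -2: alg = 1, geom = 1; λ = 4: alg = 3, geom = 2

Step 1 — factor the characteristic polynomial to read off the algebraic multiplicities:
  χ_A(x) = (x - 4)^3*(x + 2)

Step 2 — compute geometric multiplicities via the rank-nullity identity g(λ) = n − rank(A − λI):
  rank(A − (-2)·I) = 3, so dim ker(A − (-2)·I) = n − 3 = 1
  rank(A − (4)·I) = 2, so dim ker(A − (4)·I) = n − 2 = 2

Summary:
  λ = -2: algebraic multiplicity = 1, geometric multiplicity = 1
  λ = 4: algebraic multiplicity = 3, geometric multiplicity = 2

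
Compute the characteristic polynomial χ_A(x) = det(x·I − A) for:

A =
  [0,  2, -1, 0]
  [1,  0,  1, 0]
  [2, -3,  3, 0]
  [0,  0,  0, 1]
x^4 - 4*x^3 + 6*x^2 - 4*x + 1

Expanding det(x·I − A) (e.g. by cofactor expansion or by noting that A is similar to its Jordan form J, which has the same characteristic polynomial as A) gives
  χ_A(x) = x^4 - 4*x^3 + 6*x^2 - 4*x + 1
which factors as (x - 1)^4. The eigenvalues (with algebraic multiplicities) are λ = 1 with multiplicity 4.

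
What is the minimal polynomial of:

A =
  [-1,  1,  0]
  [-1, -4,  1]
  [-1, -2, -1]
x^3 + 6*x^2 + 12*x + 8

The characteristic polynomial is χ_A(x) = (x + 2)^3, so the eigenvalues are known. The minimal polynomial is
  m_A(x) = Π_λ (x − λ)^{k_λ}
where k_λ is the size of the *largest* Jordan block for λ (equivalently, the smallest k with (A − λI)^k v = 0 for every generalised eigenvector v of λ).

  λ = -2: largest Jordan block has size 3, contributing (x + 2)^3

So m_A(x) = (x + 2)^3 = x^3 + 6*x^2 + 12*x + 8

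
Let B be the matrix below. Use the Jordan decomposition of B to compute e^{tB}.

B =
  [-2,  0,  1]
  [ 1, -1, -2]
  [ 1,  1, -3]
e^{tB} =
  [t^2*exp(-2*t)/2 + exp(-2*t), t^2*exp(-2*t)/2, -t^2*exp(-2*t)/2 + t*exp(-2*t)]
  [-t^2*exp(-2*t)/2 + t*exp(-2*t), -t^2*exp(-2*t)/2 + t*exp(-2*t) + exp(-2*t), t^2*exp(-2*t)/2 - 2*t*exp(-2*t)]
  [t*exp(-2*t), t*exp(-2*t), -t*exp(-2*t) + exp(-2*t)]

Strategy: write B = P · J · P⁻¹ where J is a Jordan canonical form, so e^{tB} = P · e^{tJ} · P⁻¹, and e^{tJ} can be computed block-by-block.

B has Jordan form
J =
  [-2,  1,  0]
  [ 0, -2,  1]
  [ 0,  0, -2]
(up to reordering of blocks).

Per-block formulas:
  For a 3×3 Jordan block J_3(-2): exp(t · J_3(-2)) = e^(-2t)·(I + t·N + (t^2/2)·N^2), where N is the 3×3 nilpotent shift.

After assembling e^{tJ} and conjugating by P, we get:

e^{tB} =
  [t^2*exp(-2*t)/2 + exp(-2*t), t^2*exp(-2*t)/2, -t^2*exp(-2*t)/2 + t*exp(-2*t)]
  [-t^2*exp(-2*t)/2 + t*exp(-2*t), -t^2*exp(-2*t)/2 + t*exp(-2*t) + exp(-2*t), t^2*exp(-2*t)/2 - 2*t*exp(-2*t)]
  [t*exp(-2*t), t*exp(-2*t), -t*exp(-2*t) + exp(-2*t)]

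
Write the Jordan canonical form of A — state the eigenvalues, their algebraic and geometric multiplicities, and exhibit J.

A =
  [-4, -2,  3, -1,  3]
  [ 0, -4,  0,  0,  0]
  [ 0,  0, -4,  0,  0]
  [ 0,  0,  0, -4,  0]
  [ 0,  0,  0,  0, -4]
J_2(-4) ⊕ J_1(-4) ⊕ J_1(-4) ⊕ J_1(-4)

The characteristic polynomial is
  det(x·I − A) = x^5 + 20*x^4 + 160*x^3 + 640*x^2 + 1280*x + 1024 = (x + 4)^5

Eigenvalues and multiplicities (the geometric multiplicity of λ is n − rank(A − λI), which equals the number of Jordan blocks for λ):
  λ = -4: algebraic multiplicity = 5, geometric multiplicity = 4

Determining the block sizes for each eigenvalue:
  λ = -4: 4 blocks summing to 5 forces exactly one block of size 2 and the rest size 1 → block sizes [2, 1, 1, 1]

Assembling the blocks gives a Jordan form
J =
  [-4,  1,  0,  0,  0]
  [ 0, -4,  0,  0,  0]
  [ 0,  0, -4,  0,  0]
  [ 0,  0,  0, -4,  0]
  [ 0,  0,  0,  0, -4]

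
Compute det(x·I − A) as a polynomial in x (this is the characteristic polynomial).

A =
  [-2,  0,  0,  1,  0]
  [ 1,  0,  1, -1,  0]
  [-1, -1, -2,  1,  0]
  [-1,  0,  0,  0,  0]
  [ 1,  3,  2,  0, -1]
x^5 + 5*x^4 + 10*x^3 + 10*x^2 + 5*x + 1

Expanding det(x·I − A) (e.g. by cofactor expansion or by noting that A is similar to its Jordan form J, which has the same characteristic polynomial as A) gives
  χ_A(x) = x^5 + 5*x^4 + 10*x^3 + 10*x^2 + 5*x + 1
which factors as (x + 1)^5. The eigenvalues (with algebraic multiplicities) are λ = -1 with multiplicity 5.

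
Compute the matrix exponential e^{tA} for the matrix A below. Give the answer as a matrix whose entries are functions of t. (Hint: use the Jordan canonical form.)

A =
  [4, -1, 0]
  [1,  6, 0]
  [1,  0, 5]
e^{tA} =
  [-t*exp(5*t) + exp(5*t), -t*exp(5*t), 0]
  [t*exp(5*t), t*exp(5*t) + exp(5*t), 0]
  [-t^2*exp(5*t)/2 + t*exp(5*t), -t^2*exp(5*t)/2, exp(5*t)]

Strategy: write A = P · J · P⁻¹ where J is a Jordan canonical form, so e^{tA} = P · e^{tJ} · P⁻¹, and e^{tJ} can be computed block-by-block.

A has Jordan form
J =
  [5, 1, 0]
  [0, 5, 1]
  [0, 0, 5]
(up to reordering of blocks).

Per-block formulas:
  For a 3×3 Jordan block J_3(5): exp(t · J_3(5)) = e^(5t)·(I + t·N + (t^2/2)·N^2), where N is the 3×3 nilpotent shift.

After assembling e^{tJ} and conjugating by P, we get:

e^{tA} =
  [-t*exp(5*t) + exp(5*t), -t*exp(5*t), 0]
  [t*exp(5*t), t*exp(5*t) + exp(5*t), 0]
  [-t^2*exp(5*t)/2 + t*exp(5*t), -t^2*exp(5*t)/2, exp(5*t)]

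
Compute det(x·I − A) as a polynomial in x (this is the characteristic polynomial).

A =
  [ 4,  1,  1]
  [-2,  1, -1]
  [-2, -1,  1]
x^3 - 6*x^2 + 12*x - 8

Expanding det(x·I − A) (e.g. by cofactor expansion or by noting that A is similar to its Jordan form J, which has the same characteristic polynomial as A) gives
  χ_A(x) = x^3 - 6*x^2 + 12*x - 8
which factors as (x - 2)^3. The eigenvalues (with algebraic multiplicities) are λ = 2 with multiplicity 3.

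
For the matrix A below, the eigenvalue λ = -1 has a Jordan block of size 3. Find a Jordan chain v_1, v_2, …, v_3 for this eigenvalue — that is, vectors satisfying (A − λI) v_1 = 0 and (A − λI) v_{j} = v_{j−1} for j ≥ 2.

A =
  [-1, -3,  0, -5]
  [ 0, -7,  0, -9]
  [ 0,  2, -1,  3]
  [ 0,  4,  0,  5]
A Jordan chain for λ = -1 of length 3:
v_1 = (-2, 0, 0, 0)ᵀ
v_2 = (-3, -6, 2, 4)ᵀ
v_3 = (0, 1, 0, 0)ᵀ

Let N = A − (-1)·I. We want v_3 with N^3 v_3 = 0 but N^2 v_3 ≠ 0; then v_{j-1} := N · v_j for j = 3, …, 2.

Pick v_3 = (0, 1, 0, 0)ᵀ.
Then v_2 = N · v_3 = (-3, -6, 2, 4)ᵀ.
Then v_1 = N · v_2 = (-2, 0, 0, 0)ᵀ.

Sanity check: (A − (-1)·I) v_1 = (0, 0, 0, 0)ᵀ = 0. ✓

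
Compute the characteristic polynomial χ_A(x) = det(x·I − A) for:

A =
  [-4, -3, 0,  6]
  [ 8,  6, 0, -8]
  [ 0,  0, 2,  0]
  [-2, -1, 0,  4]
x^4 - 8*x^3 + 24*x^2 - 32*x + 16

Expanding det(x·I − A) (e.g. by cofactor expansion or by noting that A is similar to its Jordan form J, which has the same characteristic polynomial as A) gives
  χ_A(x) = x^4 - 8*x^3 + 24*x^2 - 32*x + 16
which factors as (x - 2)^4. The eigenvalues (with algebraic multiplicities) are λ = 2 with multiplicity 4.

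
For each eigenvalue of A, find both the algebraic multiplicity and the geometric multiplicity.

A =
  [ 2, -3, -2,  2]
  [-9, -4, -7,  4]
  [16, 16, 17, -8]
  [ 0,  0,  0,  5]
λ = 5: alg = 4, geom = 2

Step 1 — factor the characteristic polynomial to read off the algebraic multiplicities:
  χ_A(x) = (x - 5)^4

Step 2 — compute geometric multiplicities via the rank-nullity identity g(λ) = n − rank(A − λI):
  rank(A − (5)·I) = 2, so dim ker(A − (5)·I) = n − 2 = 2

Summary:
  λ = 5: algebraic multiplicity = 4, geometric multiplicity = 2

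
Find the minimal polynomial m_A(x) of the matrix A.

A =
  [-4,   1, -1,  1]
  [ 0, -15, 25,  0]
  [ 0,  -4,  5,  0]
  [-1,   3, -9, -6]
x^3 + 15*x^2 + 75*x + 125

The characteristic polynomial is χ_A(x) = (x + 5)^4, so the eigenvalues are known. The minimal polynomial is
  m_A(x) = Π_λ (x − λ)^{k_λ}
where k_λ is the size of the *largest* Jordan block for λ (equivalently, the smallest k with (A − λI)^k v = 0 for every generalised eigenvector v of λ).

  λ = -5: largest Jordan block has size 3, contributing (x + 5)^3

So m_A(x) = (x + 5)^3 = x^3 + 15*x^2 + 75*x + 125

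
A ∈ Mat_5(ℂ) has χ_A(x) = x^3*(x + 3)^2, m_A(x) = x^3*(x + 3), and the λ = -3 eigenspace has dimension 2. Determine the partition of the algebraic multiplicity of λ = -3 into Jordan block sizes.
Block sizes for λ = -3: [1, 1]

Step 1 — from the characteristic polynomial, algebraic multiplicity of λ = -3 is 2. From dim ker(A − (-3)·I) = 2, there are exactly 2 Jordan blocks for λ = -3.
Step 2 — from the minimal polynomial, the factor (x + 3) tells us the largest block for λ = -3 has size 1.
Step 3 — with total size 2, 2 blocks, and largest block 1, the block sizes (in nonincreasing order) are [1, 1].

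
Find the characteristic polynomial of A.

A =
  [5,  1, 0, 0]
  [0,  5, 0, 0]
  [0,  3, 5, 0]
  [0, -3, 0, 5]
x^4 - 20*x^3 + 150*x^2 - 500*x + 625

Expanding det(x·I − A) (e.g. by cofactor expansion or by noting that A is similar to its Jordan form J, which has the same characteristic polynomial as A) gives
  χ_A(x) = x^4 - 20*x^3 + 150*x^2 - 500*x + 625
which factors as (x - 5)^4. The eigenvalues (with algebraic multiplicities) are λ = 5 with multiplicity 4.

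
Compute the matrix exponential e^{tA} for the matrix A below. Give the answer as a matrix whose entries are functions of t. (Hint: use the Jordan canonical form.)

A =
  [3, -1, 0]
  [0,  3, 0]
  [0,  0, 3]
e^{tA} =
  [exp(3*t), -t*exp(3*t), 0]
  [0, exp(3*t), 0]
  [0, 0, exp(3*t)]

Strategy: write A = P · J · P⁻¹ where J is a Jordan canonical form, so e^{tA} = P · e^{tJ} · P⁻¹, and e^{tJ} can be computed block-by-block.

A has Jordan form
J =
  [3, 1, 0]
  [0, 3, 0]
  [0, 0, 3]
(up to reordering of blocks).

Per-block formulas:
  For a 2×2 Jordan block J_2(3): exp(t · J_2(3)) = e^(3t)·(I + t·N), where N is the 2×2 nilpotent shift.
  For a 1×1 block at λ = 3: exp(t · [3]) = [e^(3t)].

After assembling e^{tJ} and conjugating by P, we get:

e^{tA} =
  [exp(3*t), -t*exp(3*t), 0]
  [0, exp(3*t), 0]
  [0, 0, exp(3*t)]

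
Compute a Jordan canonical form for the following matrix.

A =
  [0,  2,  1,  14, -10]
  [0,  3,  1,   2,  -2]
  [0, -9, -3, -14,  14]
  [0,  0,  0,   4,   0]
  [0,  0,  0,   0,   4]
J_3(0) ⊕ J_1(4) ⊕ J_1(4)

The characteristic polynomial is
  det(x·I − A) = x^5 - 8*x^4 + 16*x^3 = x^3*(x - 4)^2

Eigenvalues and multiplicities (the geometric multiplicity of λ is n − rank(A − λI), which equals the number of Jordan blocks for λ):
  λ = 0: algebraic multiplicity = 3, geometric multiplicity = 1
  λ = 4: algebraic multiplicity = 2, geometric multiplicity = 2

Determining the block sizes for each eigenvalue:
  λ = 0: one block (gm = 1), so the single block has size am = 3 → block sizes [3]
  λ = 4: gm = am = 2, so every block has size 1 → block sizes [1, 1]

Assembling the blocks gives a Jordan form
J =
  [0, 1, 0, 0, 0]
  [0, 0, 1, 0, 0]
  [0, 0, 0, 0, 0]
  [0, 0, 0, 4, 0]
  [0, 0, 0, 0, 4]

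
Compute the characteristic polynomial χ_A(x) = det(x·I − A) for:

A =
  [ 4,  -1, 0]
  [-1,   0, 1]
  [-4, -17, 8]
x^3 - 12*x^2 + 48*x - 64

Expanding det(x·I − A) (e.g. by cofactor expansion or by noting that A is similar to its Jordan form J, which has the same characteristic polynomial as A) gives
  χ_A(x) = x^3 - 12*x^2 + 48*x - 64
which factors as (x - 4)^3. The eigenvalues (with algebraic multiplicities) are λ = 4 with multiplicity 3.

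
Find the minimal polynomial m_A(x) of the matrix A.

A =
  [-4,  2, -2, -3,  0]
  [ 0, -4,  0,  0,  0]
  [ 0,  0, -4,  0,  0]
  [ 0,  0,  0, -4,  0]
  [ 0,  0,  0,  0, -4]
x^2 + 8*x + 16

The characteristic polynomial is χ_A(x) = (x + 4)^5, so the eigenvalues are known. The minimal polynomial is
  m_A(x) = Π_λ (x − λ)^{k_λ}
where k_λ is the size of the *largest* Jordan block for λ (equivalently, the smallest k with (A − λI)^k v = 0 for every generalised eigenvector v of λ).

  λ = -4: largest Jordan block has size 2, contributing (x + 4)^2

So m_A(x) = (x + 4)^2 = x^2 + 8*x + 16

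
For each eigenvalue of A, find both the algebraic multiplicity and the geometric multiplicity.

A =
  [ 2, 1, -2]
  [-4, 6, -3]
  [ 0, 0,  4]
λ = 4: alg = 3, geom = 1

Step 1 — factor the characteristic polynomial to read off the algebraic multiplicities:
  χ_A(x) = (x - 4)^3

Step 2 — compute geometric multiplicities via the rank-nullity identity g(λ) = n − rank(A − λI):
  rank(A − (4)·I) = 2, so dim ker(A − (4)·I) = n − 2 = 1

Summary:
  λ = 4: algebraic multiplicity = 3, geometric multiplicity = 1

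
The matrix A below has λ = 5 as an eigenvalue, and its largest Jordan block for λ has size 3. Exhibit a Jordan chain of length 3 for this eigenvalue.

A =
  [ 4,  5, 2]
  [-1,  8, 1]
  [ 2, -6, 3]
A Jordan chain for λ = 5 of length 3:
v_1 = (-2, -2, 4)ᵀ
v_2 = (5, 3, -6)ᵀ
v_3 = (0, 1, 0)ᵀ

Let N = A − (5)·I. We want v_3 with N^3 v_3 = 0 but N^2 v_3 ≠ 0; then v_{j-1} := N · v_j for j = 3, …, 2.

Pick v_3 = (0, 1, 0)ᵀ.
Then v_2 = N · v_3 = (5, 3, -6)ᵀ.
Then v_1 = N · v_2 = (-2, -2, 4)ᵀ.

Sanity check: (A − (5)·I) v_1 = (0, 0, 0)ᵀ = 0. ✓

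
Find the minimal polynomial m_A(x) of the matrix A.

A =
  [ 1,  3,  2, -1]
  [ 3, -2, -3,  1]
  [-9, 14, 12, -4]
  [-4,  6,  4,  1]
x^3 - 9*x^2 + 27*x - 27

The characteristic polynomial is χ_A(x) = (x - 3)^4, so the eigenvalues are known. The minimal polynomial is
  m_A(x) = Π_λ (x − λ)^{k_λ}
where k_λ is the size of the *largest* Jordan block for λ (equivalently, the smallest k with (A − λI)^k v = 0 for every generalised eigenvector v of λ).

  λ = 3: largest Jordan block has size 3, contributing (x − 3)^3

So m_A(x) = (x - 3)^3 = x^3 - 9*x^2 + 27*x - 27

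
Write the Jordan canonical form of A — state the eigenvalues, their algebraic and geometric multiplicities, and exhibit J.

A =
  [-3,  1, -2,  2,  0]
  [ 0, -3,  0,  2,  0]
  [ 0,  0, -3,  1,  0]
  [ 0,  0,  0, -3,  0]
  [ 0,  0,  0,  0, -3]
J_2(-3) ⊕ J_2(-3) ⊕ J_1(-3)

The characteristic polynomial is
  det(x·I − A) = x^5 + 15*x^4 + 90*x^3 + 270*x^2 + 405*x + 243 = (x + 3)^5

Eigenvalues and multiplicities (the geometric multiplicity of λ is n − rank(A − λI), which equals the number of Jordan blocks for λ):
  λ = -3: algebraic multiplicity = 5, geometric multiplicity = 3

Determining the block sizes for each eigenvalue:
  λ = -3: with am = 5 and gm = 3, the partition is not yet determined (e.g. several partitions of 5 into 3 parts exist). Let N = A − (-3)·I. Computing rank(N^1) = 2, rank(N^2) = 0; the number of blocks of size ≥ j is rank(N^{j−1}) − rank(N^j), giving [3, 2]. So we have 2 block(s) of size 2, 1 block(s) of size 1 → block sizes [2, 2, 1]

Assembling the blocks gives a Jordan form
J =
  [-3,  1,  0,  0,  0]
  [ 0, -3,  0,  0,  0]
  [ 0,  0, -3,  1,  0]
  [ 0,  0,  0, -3,  0]
  [ 0,  0,  0,  0, -3]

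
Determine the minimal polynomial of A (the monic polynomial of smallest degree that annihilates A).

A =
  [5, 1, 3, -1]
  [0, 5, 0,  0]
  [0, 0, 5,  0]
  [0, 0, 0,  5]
x^2 - 10*x + 25

The characteristic polynomial is χ_A(x) = (x - 5)^4, so the eigenvalues are known. The minimal polynomial is
  m_A(x) = Π_λ (x − λ)^{k_λ}
where k_λ is the size of the *largest* Jordan block for λ (equivalently, the smallest k with (A − λI)^k v = 0 for every generalised eigenvector v of λ).

  λ = 5: largest Jordan block has size 2, contributing (x − 5)^2

So m_A(x) = (x - 5)^2 = x^2 - 10*x + 25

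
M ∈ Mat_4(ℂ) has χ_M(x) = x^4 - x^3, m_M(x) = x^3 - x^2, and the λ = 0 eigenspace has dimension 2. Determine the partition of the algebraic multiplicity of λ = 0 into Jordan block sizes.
Block sizes for λ = 0: [2, 1]

Step 1 — from the characteristic polynomial, algebraic multiplicity of λ = 0 is 3. From dim ker(M − (0)·I) = 2, there are exactly 2 Jordan blocks for λ = 0.
Step 2 — from the minimal polynomial, the factor (x − 0)^2 tells us the largest block for λ = 0 has size 2.
Step 3 — with total size 3, 2 blocks, and largest block 2, the block sizes (in nonincreasing order) are [2, 1].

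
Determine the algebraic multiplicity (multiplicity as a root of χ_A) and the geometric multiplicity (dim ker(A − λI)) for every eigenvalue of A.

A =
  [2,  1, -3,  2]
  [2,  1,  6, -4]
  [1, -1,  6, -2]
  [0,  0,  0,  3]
λ = 3: alg = 4, geom = 3

Step 1 — factor the characteristic polynomial to read off the algebraic multiplicities:
  χ_A(x) = (x - 3)^4

Step 2 — compute geometric multiplicities via the rank-nullity identity g(λ) = n − rank(A − λI):
  rank(A − (3)·I) = 1, so dim ker(A − (3)·I) = n − 1 = 3

Summary:
  λ = 3: algebraic multiplicity = 4, geometric multiplicity = 3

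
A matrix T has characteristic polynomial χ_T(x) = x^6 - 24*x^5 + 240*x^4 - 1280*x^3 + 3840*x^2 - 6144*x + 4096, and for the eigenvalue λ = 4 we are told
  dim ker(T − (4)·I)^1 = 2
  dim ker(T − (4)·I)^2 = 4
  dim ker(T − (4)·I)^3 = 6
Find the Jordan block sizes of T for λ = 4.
Block sizes for λ = 4: [3, 3]

From the dimensions of kernels of powers, the number of Jordan blocks of size at least j is d_j − d_{j−1} where d_j = dim ker(N^j) (with d_0 = 0). Computing the differences gives [2, 2, 2].
The number of blocks of size exactly k is (#blocks of size ≥ k) − (#blocks of size ≥ k + 1), so the partition is: 2 block(s) of size 3.
In nonincreasing order the block sizes are [3, 3].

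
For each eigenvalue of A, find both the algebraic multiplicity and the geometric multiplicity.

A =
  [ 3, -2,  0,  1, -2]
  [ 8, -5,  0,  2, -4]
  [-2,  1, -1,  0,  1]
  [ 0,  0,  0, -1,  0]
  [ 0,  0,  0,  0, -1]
λ = -1: alg = 5, geom = 3

Step 1 — factor the characteristic polynomial to read off the algebraic multiplicities:
  χ_A(x) = (x + 1)^5

Step 2 — compute geometric multiplicities via the rank-nullity identity g(λ) = n − rank(A − λI):
  rank(A − (-1)·I) = 2, so dim ker(A − (-1)·I) = n − 2 = 3

Summary:
  λ = -1: algebraic multiplicity = 5, geometric multiplicity = 3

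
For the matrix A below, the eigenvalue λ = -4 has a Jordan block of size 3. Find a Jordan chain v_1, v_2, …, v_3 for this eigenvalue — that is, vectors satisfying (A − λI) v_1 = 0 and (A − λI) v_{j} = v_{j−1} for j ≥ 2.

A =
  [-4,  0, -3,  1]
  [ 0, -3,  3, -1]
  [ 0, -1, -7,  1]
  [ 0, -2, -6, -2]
A Jordan chain for λ = -4 of length 3:
v_1 = (1, 0, 0, 0)ᵀ
v_2 = (0, 1, -1, -2)ᵀ
v_3 = (0, 1, 0, 0)ᵀ

Let N = A − (-4)·I. We want v_3 with N^3 v_3 = 0 but N^2 v_3 ≠ 0; then v_{j-1} := N · v_j for j = 3, …, 2.

Pick v_3 = (0, 1, 0, 0)ᵀ.
Then v_2 = N · v_3 = (0, 1, -1, -2)ᵀ.
Then v_1 = N · v_2 = (1, 0, 0, 0)ᵀ.

Sanity check: (A − (-4)·I) v_1 = (0, 0, 0, 0)ᵀ = 0. ✓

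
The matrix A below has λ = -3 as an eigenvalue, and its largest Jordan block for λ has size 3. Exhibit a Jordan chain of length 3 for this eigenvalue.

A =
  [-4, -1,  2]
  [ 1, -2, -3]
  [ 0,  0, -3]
A Jordan chain for λ = -3 of length 3:
v_1 = (1, -1, 0)ᵀ
v_2 = (2, -3, 0)ᵀ
v_3 = (0, 0, 1)ᵀ

Let N = A − (-3)·I. We want v_3 with N^3 v_3 = 0 but N^2 v_3 ≠ 0; then v_{j-1} := N · v_j for j = 3, …, 2.

Pick v_3 = (0, 0, 1)ᵀ.
Then v_2 = N · v_3 = (2, -3, 0)ᵀ.
Then v_1 = N · v_2 = (1, -1, 0)ᵀ.

Sanity check: (A − (-3)·I) v_1 = (0, 0, 0)ᵀ = 0. ✓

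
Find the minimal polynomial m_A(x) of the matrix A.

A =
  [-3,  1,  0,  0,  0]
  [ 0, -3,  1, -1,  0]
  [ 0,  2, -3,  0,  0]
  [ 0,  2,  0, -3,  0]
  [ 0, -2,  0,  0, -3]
x^3 + 9*x^2 + 27*x + 27

The characteristic polynomial is χ_A(x) = (x + 3)^5, so the eigenvalues are known. The minimal polynomial is
  m_A(x) = Π_λ (x − λ)^{k_λ}
where k_λ is the size of the *largest* Jordan block for λ (equivalently, the smallest k with (A − λI)^k v = 0 for every generalised eigenvector v of λ).

  λ = -3: largest Jordan block has size 3, contributing (x + 3)^3

So m_A(x) = (x + 3)^3 = x^3 + 9*x^2 + 27*x + 27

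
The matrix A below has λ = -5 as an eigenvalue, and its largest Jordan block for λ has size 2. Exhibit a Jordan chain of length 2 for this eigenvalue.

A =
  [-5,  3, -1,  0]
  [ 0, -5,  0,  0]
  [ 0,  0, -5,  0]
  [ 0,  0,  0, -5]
A Jordan chain for λ = -5 of length 2:
v_1 = (3, 0, 0, 0)ᵀ
v_2 = (0, 1, 0, 0)ᵀ

Let N = A − (-5)·I. We want v_2 with N^2 v_2 = 0 but N^1 v_2 ≠ 0; then v_{j-1} := N · v_j for j = 2, …, 2.

Pick v_2 = (0, 1, 0, 0)ᵀ.
Then v_1 = N · v_2 = (3, 0, 0, 0)ᵀ.

Sanity check: (A − (-5)·I) v_1 = (0, 0, 0, 0)ᵀ = 0. ✓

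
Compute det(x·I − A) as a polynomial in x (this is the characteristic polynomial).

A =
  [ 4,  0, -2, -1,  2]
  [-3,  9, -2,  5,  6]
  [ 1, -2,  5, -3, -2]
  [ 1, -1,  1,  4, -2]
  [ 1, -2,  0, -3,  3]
x^5 - 25*x^4 + 250*x^3 - 1250*x^2 + 3125*x - 3125

Expanding det(x·I − A) (e.g. by cofactor expansion or by noting that A is similar to its Jordan form J, which has the same characteristic polynomial as A) gives
  χ_A(x) = x^5 - 25*x^4 + 250*x^3 - 1250*x^2 + 3125*x - 3125
which factors as (x - 5)^5. The eigenvalues (with algebraic multiplicities) are λ = 5 with multiplicity 5.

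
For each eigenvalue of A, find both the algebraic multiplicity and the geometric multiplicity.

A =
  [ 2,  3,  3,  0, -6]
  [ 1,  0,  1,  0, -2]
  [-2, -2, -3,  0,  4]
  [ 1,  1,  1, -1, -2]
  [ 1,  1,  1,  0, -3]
λ = -1: alg = 5, geom = 4

Step 1 — factor the characteristic polynomial to read off the algebraic multiplicities:
  χ_A(x) = (x + 1)^5

Step 2 — compute geometric multiplicities via the rank-nullity identity g(λ) = n − rank(A − λI):
  rank(A − (-1)·I) = 1, so dim ker(A − (-1)·I) = n − 1 = 4

Summary:
  λ = -1: algebraic multiplicity = 5, geometric multiplicity = 4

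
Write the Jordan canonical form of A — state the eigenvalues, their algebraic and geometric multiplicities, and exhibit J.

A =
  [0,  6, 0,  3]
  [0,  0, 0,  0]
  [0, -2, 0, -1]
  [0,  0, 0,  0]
J_2(0) ⊕ J_1(0) ⊕ J_1(0)

The characteristic polynomial is
  det(x·I − A) = x^4

Eigenvalues and multiplicities (the geometric multiplicity of λ is n − rank(A − λI), which equals the number of Jordan blocks for λ):
  λ = 0: algebraic multiplicity = 4, geometric multiplicity = 3

Determining the block sizes for each eigenvalue:
  λ = 0: 3 blocks summing to 4 forces exactly one block of size 2 and the rest size 1 → block sizes [2, 1, 1]

Assembling the blocks gives a Jordan form
J =
  [0, 1, 0, 0]
  [0, 0, 0, 0]
  [0, 0, 0, 0]
  [0, 0, 0, 0]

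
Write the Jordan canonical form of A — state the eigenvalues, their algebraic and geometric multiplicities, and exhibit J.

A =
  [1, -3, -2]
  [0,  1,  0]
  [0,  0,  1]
J_2(1) ⊕ J_1(1)

The characteristic polynomial is
  det(x·I − A) = x^3 - 3*x^2 + 3*x - 1 = (x - 1)^3

Eigenvalues and multiplicities (the geometric multiplicity of λ is n − rank(A − λI), which equals the number of Jordan blocks for λ):
  λ = 1: algebraic multiplicity = 3, geometric multiplicity = 2

Determining the block sizes for each eigenvalue:
  λ = 1: 2 blocks summing to 3 forces exactly one block of size 2 and the rest size 1 → block sizes [2, 1]

Assembling the blocks gives a Jordan form
J =
  [1, 1, 0]
  [0, 1, 0]
  [0, 0, 1]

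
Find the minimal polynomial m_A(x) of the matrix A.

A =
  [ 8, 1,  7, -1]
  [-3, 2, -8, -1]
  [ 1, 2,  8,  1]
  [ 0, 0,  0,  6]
x^3 - 18*x^2 + 108*x - 216

The characteristic polynomial is χ_A(x) = (x - 6)^4, so the eigenvalues are known. The minimal polynomial is
  m_A(x) = Π_λ (x − λ)^{k_λ}
where k_λ is the size of the *largest* Jordan block for λ (equivalently, the smallest k with (A − λI)^k v = 0 for every generalised eigenvector v of λ).

  λ = 6: largest Jordan block has size 3, contributing (x − 6)^3

So m_A(x) = (x - 6)^3 = x^3 - 18*x^2 + 108*x - 216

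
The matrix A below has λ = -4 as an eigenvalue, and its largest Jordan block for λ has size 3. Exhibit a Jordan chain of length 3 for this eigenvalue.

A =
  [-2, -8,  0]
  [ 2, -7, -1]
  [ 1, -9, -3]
A Jordan chain for λ = -4 of length 3:
v_1 = (-12, -3, -15)ᵀ
v_2 = (2, 2, 1)ᵀ
v_3 = (1, 0, 0)ᵀ

Let N = A − (-4)·I. We want v_3 with N^3 v_3 = 0 but N^2 v_3 ≠ 0; then v_{j-1} := N · v_j for j = 3, …, 2.

Pick v_3 = (1, 0, 0)ᵀ.
Then v_2 = N · v_3 = (2, 2, 1)ᵀ.
Then v_1 = N · v_2 = (-12, -3, -15)ᵀ.

Sanity check: (A − (-4)·I) v_1 = (0, 0, 0)ᵀ = 0. ✓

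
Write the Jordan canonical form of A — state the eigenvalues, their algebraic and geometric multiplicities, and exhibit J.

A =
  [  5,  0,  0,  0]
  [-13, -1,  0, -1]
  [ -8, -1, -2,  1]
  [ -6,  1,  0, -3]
J_2(-2) ⊕ J_1(-2) ⊕ J_1(5)

The characteristic polynomial is
  det(x·I − A) = x^4 + x^3 - 18*x^2 - 52*x - 40 = (x - 5)*(x + 2)^3

Eigenvalues and multiplicities (the geometric multiplicity of λ is n − rank(A − λI), which equals the number of Jordan blocks for λ):
  λ = -2: algebraic multiplicity = 3, geometric multiplicity = 2
  λ = 5: algebraic multiplicity = 1, geometric multiplicity = 1

Determining the block sizes for each eigenvalue:
  λ = -2: 2 blocks summing to 3 forces exactly one block of size 2 and the rest size 1 → block sizes [2, 1]
  λ = 5: one block (gm = 1), so the single block has size am = 1 → block sizes [1]

Assembling the blocks gives a Jordan form
J =
  [-2,  1,  0, 0]
  [ 0, -2,  0, 0]
  [ 0,  0, -2, 0]
  [ 0,  0,  0, 5]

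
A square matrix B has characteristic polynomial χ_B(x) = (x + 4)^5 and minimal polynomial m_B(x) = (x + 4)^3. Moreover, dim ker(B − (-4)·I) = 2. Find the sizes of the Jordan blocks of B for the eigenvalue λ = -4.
Block sizes for λ = -4: [3, 2]

Step 1 — from the characteristic polynomial, algebraic multiplicity of λ = -4 is 5. From dim ker(B − (-4)·I) = 2, there are exactly 2 Jordan blocks for λ = -4.
Step 2 — from the minimal polynomial, the factor (x + 4)^3 tells us the largest block for λ = -4 has size 3.
Step 3 — with total size 5, 2 blocks, and largest block 3, the block sizes (in nonincreasing order) are [3, 2].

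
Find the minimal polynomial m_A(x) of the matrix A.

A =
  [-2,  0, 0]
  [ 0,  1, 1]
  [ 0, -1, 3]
x^3 - 2*x^2 - 4*x + 8

The characteristic polynomial is χ_A(x) = (x - 2)^2*(x + 2), so the eigenvalues are known. The minimal polynomial is
  m_A(x) = Π_λ (x − λ)^{k_λ}
where k_λ is the size of the *largest* Jordan block for λ (equivalently, the smallest k with (A − λI)^k v = 0 for every generalised eigenvector v of λ).

  λ = -2: largest Jordan block has size 1, contributing (x + 2)
  λ = 2: largest Jordan block has size 2, contributing (x − 2)^2

So m_A(x) = (x - 2)^2*(x + 2) = x^3 - 2*x^2 - 4*x + 8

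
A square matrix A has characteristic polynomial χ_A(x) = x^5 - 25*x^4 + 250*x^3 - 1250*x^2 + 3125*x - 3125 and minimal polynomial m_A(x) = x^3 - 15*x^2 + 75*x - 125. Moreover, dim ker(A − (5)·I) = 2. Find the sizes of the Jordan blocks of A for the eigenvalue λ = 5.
Block sizes for λ = 5: [3, 2]

Step 1 — from the characteristic polynomial, algebraic multiplicity of λ = 5 is 5. From dim ker(A − (5)·I) = 2, there are exactly 2 Jordan blocks for λ = 5.
Step 2 — from the minimal polynomial, the factor (x − 5)^3 tells us the largest block for λ = 5 has size 3.
Step 3 — with total size 5, 2 blocks, and largest block 3, the block sizes (in nonincreasing order) are [3, 2].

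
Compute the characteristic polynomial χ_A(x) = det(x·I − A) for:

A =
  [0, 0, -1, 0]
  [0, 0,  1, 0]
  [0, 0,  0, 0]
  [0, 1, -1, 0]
x^4

Expanding det(x·I − A) (e.g. by cofactor expansion or by noting that A is similar to its Jordan form J, which has the same characteristic polynomial as A) gives
  χ_A(x) = x^4
which factors as x^4. The eigenvalues (with algebraic multiplicities) are λ = 0 with multiplicity 4.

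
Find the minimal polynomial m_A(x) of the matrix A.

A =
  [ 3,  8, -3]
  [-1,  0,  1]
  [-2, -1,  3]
x^3 - 6*x^2 + 12*x - 8

The characteristic polynomial is χ_A(x) = (x - 2)^3, so the eigenvalues are known. The minimal polynomial is
  m_A(x) = Π_λ (x − λ)^{k_λ}
where k_λ is the size of the *largest* Jordan block for λ (equivalently, the smallest k with (A − λI)^k v = 0 for every generalised eigenvector v of λ).

  λ = 2: largest Jordan block has size 3, contributing (x − 2)^3

So m_A(x) = (x - 2)^3 = x^3 - 6*x^2 + 12*x - 8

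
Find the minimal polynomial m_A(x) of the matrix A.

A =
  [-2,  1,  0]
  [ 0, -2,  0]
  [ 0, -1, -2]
x^2 + 4*x + 4

The characteristic polynomial is χ_A(x) = (x + 2)^3, so the eigenvalues are known. The minimal polynomial is
  m_A(x) = Π_λ (x − λ)^{k_λ}
where k_λ is the size of the *largest* Jordan block for λ (equivalently, the smallest k with (A − λI)^k v = 0 for every generalised eigenvector v of λ).

  λ = -2: largest Jordan block has size 2, contributing (x + 2)^2

So m_A(x) = (x + 2)^2 = x^2 + 4*x + 4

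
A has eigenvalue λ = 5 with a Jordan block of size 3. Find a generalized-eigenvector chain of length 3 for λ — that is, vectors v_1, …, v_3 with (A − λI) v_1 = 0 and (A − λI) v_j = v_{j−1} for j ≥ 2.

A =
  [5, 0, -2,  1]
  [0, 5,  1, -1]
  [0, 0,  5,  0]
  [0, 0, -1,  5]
A Jordan chain for λ = 5 of length 3:
v_1 = (-1, 1, 0, 0)ᵀ
v_2 = (-2, 1, 0, -1)ᵀ
v_3 = (0, 0, 1, 0)ᵀ

Let N = A − (5)·I. We want v_3 with N^3 v_3 = 0 but N^2 v_3 ≠ 0; then v_{j-1} := N · v_j for j = 3, …, 2.

Pick v_3 = (0, 0, 1, 0)ᵀ.
Then v_2 = N · v_3 = (-2, 1, 0, -1)ᵀ.
Then v_1 = N · v_2 = (-1, 1, 0, 0)ᵀ.

Sanity check: (A − (5)·I) v_1 = (0, 0, 0, 0)ᵀ = 0. ✓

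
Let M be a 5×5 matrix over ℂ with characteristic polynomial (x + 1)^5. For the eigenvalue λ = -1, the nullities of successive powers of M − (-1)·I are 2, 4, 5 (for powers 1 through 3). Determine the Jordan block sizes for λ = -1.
Block sizes for λ = -1: [3, 2]

From the dimensions of kernels of powers, the number of Jordan blocks of size at least j is d_j − d_{j−1} where d_j = dim ker(N^j) (with d_0 = 0). Computing the differences gives [2, 2, 1].
The number of blocks of size exactly k is (#blocks of size ≥ k) − (#blocks of size ≥ k + 1), so the partition is: 1 block(s) of size 2, 1 block(s) of size 3.
In nonincreasing order the block sizes are [3, 2].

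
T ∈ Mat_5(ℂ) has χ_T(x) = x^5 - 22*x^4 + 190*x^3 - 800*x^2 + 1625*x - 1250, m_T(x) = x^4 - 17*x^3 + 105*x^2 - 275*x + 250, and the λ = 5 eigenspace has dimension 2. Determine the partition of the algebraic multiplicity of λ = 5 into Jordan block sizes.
Block sizes for λ = 5: [3, 1]

Step 1 — from the characteristic polynomial, algebraic multiplicity of λ = 5 is 4. From dim ker(T − (5)·I) = 2, there are exactly 2 Jordan blocks for λ = 5.
Step 2 — from the minimal polynomial, the factor (x − 5)^3 tells us the largest block for λ = 5 has size 3.
Step 3 — with total size 4, 2 blocks, and largest block 3, the block sizes (in nonincreasing order) are [3, 1].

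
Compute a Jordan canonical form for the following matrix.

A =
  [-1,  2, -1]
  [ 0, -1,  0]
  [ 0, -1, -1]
J_3(-1)

The characteristic polynomial is
  det(x·I − A) = x^3 + 3*x^2 + 3*x + 1 = (x + 1)^3

Eigenvalues and multiplicities (the geometric multiplicity of λ is n − rank(A − λI), which equals the number of Jordan blocks for λ):
  λ = -1: algebraic multiplicity = 3, geometric multiplicity = 1

Determining the block sizes for each eigenvalue:
  λ = -1: one block (gm = 1), so the single block has size am = 3 → block sizes [3]

Assembling the blocks gives a Jordan form
J =
  [-1,  1,  0]
  [ 0, -1,  1]
  [ 0,  0, -1]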